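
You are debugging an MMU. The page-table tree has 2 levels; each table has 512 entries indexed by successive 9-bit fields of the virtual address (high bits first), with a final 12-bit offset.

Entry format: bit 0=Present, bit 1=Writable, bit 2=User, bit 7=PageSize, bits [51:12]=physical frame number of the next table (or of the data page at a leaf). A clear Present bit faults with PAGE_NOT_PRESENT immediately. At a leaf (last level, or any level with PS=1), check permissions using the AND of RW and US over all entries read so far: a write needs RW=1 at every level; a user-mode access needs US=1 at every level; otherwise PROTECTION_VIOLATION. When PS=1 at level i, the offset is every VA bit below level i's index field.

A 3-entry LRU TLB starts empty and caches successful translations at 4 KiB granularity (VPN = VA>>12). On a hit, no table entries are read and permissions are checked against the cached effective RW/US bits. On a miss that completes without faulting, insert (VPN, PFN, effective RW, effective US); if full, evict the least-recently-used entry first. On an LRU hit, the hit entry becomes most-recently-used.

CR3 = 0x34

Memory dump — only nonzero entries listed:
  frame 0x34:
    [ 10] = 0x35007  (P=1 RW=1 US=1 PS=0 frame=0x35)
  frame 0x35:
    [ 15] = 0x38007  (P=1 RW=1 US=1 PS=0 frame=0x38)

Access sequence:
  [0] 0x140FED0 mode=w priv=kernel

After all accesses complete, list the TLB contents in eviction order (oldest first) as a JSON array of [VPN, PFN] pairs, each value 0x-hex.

Walk each access:
#0 VA=0x140FED0 (w,kernel):
  [0] read 0x34 idx=10: raw=0x35007 flags P=1 W=1 U=1 S=0
  [1] read 0x35 idx=15: raw=0x38007 flags P=1 W=1 U=1 S=0
  ⇒ phys 0x38ED0  [2 reads]

TLB: [["0x140F", "0x38"]]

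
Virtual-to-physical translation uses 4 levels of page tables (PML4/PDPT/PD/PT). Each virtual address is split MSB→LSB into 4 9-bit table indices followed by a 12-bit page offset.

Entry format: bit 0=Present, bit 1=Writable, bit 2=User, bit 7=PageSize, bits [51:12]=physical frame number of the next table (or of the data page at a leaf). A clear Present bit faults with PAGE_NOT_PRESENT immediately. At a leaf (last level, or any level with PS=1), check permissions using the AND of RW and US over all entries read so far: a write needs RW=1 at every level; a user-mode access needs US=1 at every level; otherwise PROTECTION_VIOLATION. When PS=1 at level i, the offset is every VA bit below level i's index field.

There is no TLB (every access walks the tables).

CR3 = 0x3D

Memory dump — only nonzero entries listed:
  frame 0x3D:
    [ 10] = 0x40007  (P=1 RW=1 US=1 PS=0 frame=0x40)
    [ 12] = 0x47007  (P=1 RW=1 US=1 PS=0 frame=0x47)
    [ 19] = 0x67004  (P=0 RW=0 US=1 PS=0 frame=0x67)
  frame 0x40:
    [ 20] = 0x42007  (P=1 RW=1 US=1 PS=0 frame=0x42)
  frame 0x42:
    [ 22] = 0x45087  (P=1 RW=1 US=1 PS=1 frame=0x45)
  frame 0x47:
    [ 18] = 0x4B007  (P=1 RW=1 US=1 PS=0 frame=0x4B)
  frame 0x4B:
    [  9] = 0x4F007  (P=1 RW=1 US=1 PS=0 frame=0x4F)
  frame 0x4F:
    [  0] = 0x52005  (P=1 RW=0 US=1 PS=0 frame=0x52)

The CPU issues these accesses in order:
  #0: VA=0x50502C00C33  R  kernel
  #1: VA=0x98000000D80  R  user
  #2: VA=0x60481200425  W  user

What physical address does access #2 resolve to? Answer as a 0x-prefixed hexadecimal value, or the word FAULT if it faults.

Walk each access:
#0 VA=0x50502C00C33 (r,kernel):
  L0 @0x3D[10] → 0x40007  P=1,RW=1,US=1,PS=0
  L1 @0x40[20] → 0x42007  P=1,RW=1,US=1,PS=0
  L2 @0x42[22] → 0x45087  P=1,RW=1,US=1,PS=1
  ✓ 0x45C33 (huge @L2)  — 3 lookups
#1 VA=0x98000000D80 (r,user):
  L0 @0x3D[19] → 0x67004  P=0,RW=0,US=1,PS=0
  ⇒ fault: PAGE_NOT_PRESENT  — 1 lookups
#2 VA=0x60481200425 (w,user):
  L0 @0x3D[12] → 0x47007  P=1,RW=1,US=1,PS=0
  L1 @0x47[18] → 0x4B007  P=1,RW=1,US=1,PS=0
  L2 @0x4B[9] → 0x4F007  P=1,RW=1,US=1,PS=0
  L3 @0x4F[0] → 0x52005  P=1,RW=0,US=1,PS=0
  ⇒ fault: PROTECTION_VIOLATION  — 4 lookups

Access #2 PA: FAULT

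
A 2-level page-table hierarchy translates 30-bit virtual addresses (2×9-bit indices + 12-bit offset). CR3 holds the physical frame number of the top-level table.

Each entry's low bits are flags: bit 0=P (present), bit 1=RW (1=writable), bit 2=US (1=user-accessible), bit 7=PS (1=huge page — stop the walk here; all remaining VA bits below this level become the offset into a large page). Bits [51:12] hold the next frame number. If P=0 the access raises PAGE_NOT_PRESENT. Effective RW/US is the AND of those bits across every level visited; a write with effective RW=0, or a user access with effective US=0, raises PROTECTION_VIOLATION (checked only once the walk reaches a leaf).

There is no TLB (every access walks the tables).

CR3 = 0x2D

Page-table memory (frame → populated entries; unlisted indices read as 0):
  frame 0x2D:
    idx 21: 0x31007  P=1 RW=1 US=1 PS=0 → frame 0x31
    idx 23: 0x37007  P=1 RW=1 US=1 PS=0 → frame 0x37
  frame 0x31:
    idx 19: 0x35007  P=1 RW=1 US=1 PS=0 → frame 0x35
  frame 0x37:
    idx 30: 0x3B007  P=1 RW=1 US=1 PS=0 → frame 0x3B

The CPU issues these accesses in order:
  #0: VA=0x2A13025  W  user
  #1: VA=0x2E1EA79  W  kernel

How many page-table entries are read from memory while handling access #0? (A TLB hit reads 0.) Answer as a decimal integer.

Walk each access:
#0 VA=0x2A13025 (w,user):
  [0] read 0x2D idx=21: raw=0x31007 flags P=1 W=1 U=1 S=0
  [1] read 0x31 idx=19: raw=0x35007 flags P=1 W=1 U=1 S=0
  ⇒ phys 0x35025  [2 reads]
#1 VA=0x2E1EA79 (w,kernel):
  [0] read 0x2D idx=23: raw=0x37007 flags P=1 W=1 U=1 S=0
  [1] read 0x37 idx=30: raw=0x3B007 flags P=1 W=1 U=1 S=0
  ⇒ phys 0x3BA79  [2 reads]

Entries read for #0: 2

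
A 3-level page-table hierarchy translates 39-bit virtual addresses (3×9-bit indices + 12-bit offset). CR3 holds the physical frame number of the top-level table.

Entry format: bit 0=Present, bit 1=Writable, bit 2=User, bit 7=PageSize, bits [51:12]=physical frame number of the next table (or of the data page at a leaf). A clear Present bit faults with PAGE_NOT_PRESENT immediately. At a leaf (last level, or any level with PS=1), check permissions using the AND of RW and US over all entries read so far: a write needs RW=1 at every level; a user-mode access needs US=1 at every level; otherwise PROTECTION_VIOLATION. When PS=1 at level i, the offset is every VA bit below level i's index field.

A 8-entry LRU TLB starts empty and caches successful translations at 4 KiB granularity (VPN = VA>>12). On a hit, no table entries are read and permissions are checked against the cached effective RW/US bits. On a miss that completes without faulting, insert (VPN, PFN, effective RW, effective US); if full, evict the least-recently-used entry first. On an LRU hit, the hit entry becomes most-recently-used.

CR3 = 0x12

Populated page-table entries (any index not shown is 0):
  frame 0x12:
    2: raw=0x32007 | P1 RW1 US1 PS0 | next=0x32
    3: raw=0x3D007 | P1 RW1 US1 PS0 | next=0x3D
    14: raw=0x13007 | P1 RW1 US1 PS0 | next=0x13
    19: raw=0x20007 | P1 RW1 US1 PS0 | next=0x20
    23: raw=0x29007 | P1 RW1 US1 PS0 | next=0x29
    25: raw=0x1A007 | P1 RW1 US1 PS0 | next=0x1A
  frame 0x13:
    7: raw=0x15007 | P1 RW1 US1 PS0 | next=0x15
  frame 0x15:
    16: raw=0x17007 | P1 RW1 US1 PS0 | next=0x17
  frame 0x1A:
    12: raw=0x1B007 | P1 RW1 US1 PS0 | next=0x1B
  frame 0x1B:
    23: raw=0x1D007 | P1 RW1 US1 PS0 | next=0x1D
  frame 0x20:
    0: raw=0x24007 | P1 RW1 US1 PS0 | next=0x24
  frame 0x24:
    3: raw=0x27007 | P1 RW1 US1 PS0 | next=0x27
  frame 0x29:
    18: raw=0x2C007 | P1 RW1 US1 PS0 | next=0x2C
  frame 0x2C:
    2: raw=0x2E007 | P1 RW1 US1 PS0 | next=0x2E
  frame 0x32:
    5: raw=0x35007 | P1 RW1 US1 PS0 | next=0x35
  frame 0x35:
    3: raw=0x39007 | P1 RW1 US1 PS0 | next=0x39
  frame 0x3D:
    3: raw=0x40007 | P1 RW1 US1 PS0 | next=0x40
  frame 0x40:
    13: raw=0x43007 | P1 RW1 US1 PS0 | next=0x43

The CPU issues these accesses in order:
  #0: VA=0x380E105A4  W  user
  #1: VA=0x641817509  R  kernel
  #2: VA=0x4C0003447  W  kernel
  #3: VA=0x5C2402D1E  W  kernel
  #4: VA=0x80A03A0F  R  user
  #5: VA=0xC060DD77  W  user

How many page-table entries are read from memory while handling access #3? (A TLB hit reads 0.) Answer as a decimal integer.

Trace:
#0 VA=0x380E105A4 (w,user):
  L0 @0x12[14] → 0x13007  P=1,RW=1,US=1,PS=0
  L1 @0x13[7] → 0x15007  P=1,RW=1,US=1,PS=0
  L2 @0x15[16] → 0x17007  P=1,RW=1,US=1,PS=0
  → PA=0x175A4  (3 entries read)
#1 VA=0x641817509 (r,kernel):
  L0 @0x12[25] → 0x1A007  P=1,RW=1,US=1,PS=0
  L1 @0x1A[12] → 0x1B007  P=1,RW=1,US=1,PS=0
  L2 @0x1B[23] → 0x1D007  P=1,RW=1,US=1,PS=0
  → PA=0x1D509  (3 entries read)
#2 VA=0x4C0003447 (w,kernel):
  L0 @0x12[19] → 0x20007  P=1,RW=1,US=1,PS=0
  L1 @0x20[0] → 0x24007  P=1,RW=1,US=1,PS=0
  L2 @0x24[3] → 0x27007  P=1,RW=1,US=1,PS=0
  → PA=0x27447  (3 entries read)
#3 VA=0x5C2402D1E (w,kernel):
  L0 @0x12[23] → 0x29007  P=1,RW=1,US=1,PS=0
  L1 @0x29[18] → 0x2C007  P=1,RW=1,US=1,PS=0
  L2 @0x2C[2] → 0x2E007  P=1,RW=1,US=1,PS=0
  → PA=0x2ED1E  (3 entries read)
#4 VA=0x80A03A0F (r,user):
  L0 @0x12[2] → 0x32007  P=1,RW=1,US=1,PS=0
  L1 @0x32[5] → 0x35007  P=1,RW=1,US=1,PS=0
  L2 @0x35[3] → 0x39007  P=1,RW=1,US=1,PS=0
  → PA=0x39A0F  (3 entries read)
#5 VA=0xC060DD77 (w,user):
  L0 @0x12[3] → 0x3D007  P=1,RW=1,US=1,PS=0
  L1 @0x3D[3] → 0x40007  P=1,RW=1,US=1,PS=0
  L2 @0x40[13] → 0x43007  P=1,RW=1,US=1,PS=0
  → PA=0x43D77  (3 entries read)

Entries read for #3: 3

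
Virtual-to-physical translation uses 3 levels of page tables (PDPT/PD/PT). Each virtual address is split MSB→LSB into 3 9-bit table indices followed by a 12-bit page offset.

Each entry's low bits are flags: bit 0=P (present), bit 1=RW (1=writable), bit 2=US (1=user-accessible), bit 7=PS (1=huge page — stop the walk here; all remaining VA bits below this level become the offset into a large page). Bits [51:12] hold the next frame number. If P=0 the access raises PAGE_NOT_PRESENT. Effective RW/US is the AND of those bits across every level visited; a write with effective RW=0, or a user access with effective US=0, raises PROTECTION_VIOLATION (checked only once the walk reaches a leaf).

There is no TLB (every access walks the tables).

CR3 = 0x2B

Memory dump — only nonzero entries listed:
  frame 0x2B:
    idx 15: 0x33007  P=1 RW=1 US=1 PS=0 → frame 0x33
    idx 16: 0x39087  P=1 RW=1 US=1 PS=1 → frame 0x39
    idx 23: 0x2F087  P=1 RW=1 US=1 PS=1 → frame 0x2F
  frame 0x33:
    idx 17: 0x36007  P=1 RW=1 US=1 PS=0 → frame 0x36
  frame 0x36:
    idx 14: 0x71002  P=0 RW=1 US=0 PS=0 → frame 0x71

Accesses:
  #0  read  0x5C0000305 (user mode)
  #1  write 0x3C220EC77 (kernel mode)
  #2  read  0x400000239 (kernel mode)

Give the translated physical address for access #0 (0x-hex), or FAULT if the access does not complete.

Trace:
#0 VA=0x5C0000305 (r,user):
  [0] read 0x2B idx=23: raw=0x2F087 flags P=1 W=1 U=1 S=1
  ⇒ phys 0x2F305 (huge @L0)  [1 reads]
#1 VA=0x3C220EC77 (w,kernel):
  [0] read 0x2B idx=15: raw=0x33007 flags P=1 W=1 U=1 S=0
  [1] read 0x33 idx=17: raw=0x36007 flags P=1 W=1 U=1 S=0
  [2] read 0x36 idx=14: raw=0x71002 flags P=0 W=1 U=0 S=0
  ✗ PAGE_NOT_PRESENT  [3 reads]
#2 VA=0x400000239 (r,kernel):
  [0] read 0x2B idx=16: raw=0x39087 flags P=1 W=1 U=1 S=1
  ⇒ phys 0x39239 (huge @L0)  [1 reads]

Access #0 PA: 0x2F305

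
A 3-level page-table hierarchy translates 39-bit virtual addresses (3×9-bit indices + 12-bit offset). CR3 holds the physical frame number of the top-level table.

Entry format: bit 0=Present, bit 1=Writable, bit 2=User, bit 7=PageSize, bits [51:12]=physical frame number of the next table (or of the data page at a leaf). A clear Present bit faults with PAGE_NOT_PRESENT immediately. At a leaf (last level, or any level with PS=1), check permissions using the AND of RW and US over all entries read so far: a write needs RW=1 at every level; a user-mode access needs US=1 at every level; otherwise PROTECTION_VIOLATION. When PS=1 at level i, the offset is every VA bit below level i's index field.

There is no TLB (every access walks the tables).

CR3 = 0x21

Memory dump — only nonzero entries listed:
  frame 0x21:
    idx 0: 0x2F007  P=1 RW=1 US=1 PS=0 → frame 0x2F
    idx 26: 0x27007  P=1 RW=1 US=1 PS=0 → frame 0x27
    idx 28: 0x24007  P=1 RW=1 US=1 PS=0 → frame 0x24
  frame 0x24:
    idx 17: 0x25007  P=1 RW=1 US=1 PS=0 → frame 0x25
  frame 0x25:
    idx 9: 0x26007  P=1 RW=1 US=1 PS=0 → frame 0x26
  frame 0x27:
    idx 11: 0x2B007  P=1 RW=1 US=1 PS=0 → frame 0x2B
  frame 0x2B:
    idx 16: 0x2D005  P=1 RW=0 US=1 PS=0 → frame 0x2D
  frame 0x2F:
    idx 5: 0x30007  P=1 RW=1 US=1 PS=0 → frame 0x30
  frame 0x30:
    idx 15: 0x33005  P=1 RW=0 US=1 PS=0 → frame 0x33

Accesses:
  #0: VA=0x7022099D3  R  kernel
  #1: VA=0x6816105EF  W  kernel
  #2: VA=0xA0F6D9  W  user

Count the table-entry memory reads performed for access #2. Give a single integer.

Walk each access:
#0 VA=0x7022099D3 (r,kernel):
  [0] read 0x21 idx=28: raw=0x24007 flags P=1 W=1 U=1 S=0
  [1] read 0x24 idx=17: raw=0x25007 flags P=1 W=1 U=1 S=0
  [2] read 0x25 idx=9: raw=0x26007 flags P=1 W=1 U=1 S=0
  ✓ 0x269D3  — 3 lookups
#1 VA=0x6816105EF (w,kernel):
  [0] read 0x21 idx=26: raw=0x27007 flags P=1 W=1 U=1 S=0
  [1] read 0x27 idx=11: raw=0x2B007 flags P=1 W=1 U=1 S=0
  [2] read 0x2B idx=16: raw=0x2D005 flags P=1 W=0 U=1 S=0
  ✗ PROTECTION_VIOLATION  [3 reads]
#2 VA=0xA0F6D9 (w,user):
  [0] read 0x21 idx=0: raw=0x2F007 flags P=1 W=1 U=1 S=0
  [1] read 0x2F idx=5: raw=0x30007 flags P=1 W=1 U=1 S=0
  [2] read 0x30 idx=15: raw=0x33005 flags P=1 W=0 U=1 S=0
  ✗ PROTECTION_VIOLATION  [3 reads]

Entries read for #2: 3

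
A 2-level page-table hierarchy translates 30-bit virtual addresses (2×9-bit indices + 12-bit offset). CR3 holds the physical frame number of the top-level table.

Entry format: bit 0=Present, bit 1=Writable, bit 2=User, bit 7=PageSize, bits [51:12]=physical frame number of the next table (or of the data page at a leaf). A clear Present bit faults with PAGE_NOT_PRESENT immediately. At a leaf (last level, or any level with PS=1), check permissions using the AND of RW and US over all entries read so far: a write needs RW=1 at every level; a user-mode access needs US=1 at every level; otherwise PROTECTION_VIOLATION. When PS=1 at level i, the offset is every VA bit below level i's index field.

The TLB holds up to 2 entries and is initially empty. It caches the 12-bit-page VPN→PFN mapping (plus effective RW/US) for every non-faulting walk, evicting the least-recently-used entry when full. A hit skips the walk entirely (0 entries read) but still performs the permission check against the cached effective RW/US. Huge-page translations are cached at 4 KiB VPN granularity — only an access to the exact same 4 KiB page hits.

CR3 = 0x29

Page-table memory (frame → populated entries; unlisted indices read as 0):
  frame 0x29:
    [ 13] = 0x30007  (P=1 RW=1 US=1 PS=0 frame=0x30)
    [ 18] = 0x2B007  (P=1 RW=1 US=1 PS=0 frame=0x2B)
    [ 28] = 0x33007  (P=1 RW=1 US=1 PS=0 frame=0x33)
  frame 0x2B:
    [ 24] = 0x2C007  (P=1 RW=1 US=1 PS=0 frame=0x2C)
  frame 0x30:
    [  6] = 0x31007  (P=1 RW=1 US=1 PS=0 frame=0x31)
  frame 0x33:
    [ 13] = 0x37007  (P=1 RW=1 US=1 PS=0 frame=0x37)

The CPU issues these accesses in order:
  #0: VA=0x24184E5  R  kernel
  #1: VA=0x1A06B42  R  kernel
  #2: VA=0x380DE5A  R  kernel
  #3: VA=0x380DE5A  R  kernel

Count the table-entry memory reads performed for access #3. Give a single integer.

Walk each access:
#0 VA=0x24184E5 (r,kernel):
  L0 @0x29[18] → 0x2B007  P=1,RW=1,US=1,PS=0
  L1 @0x2B[24] → 0x2C007  P=1,RW=1,US=1,PS=0
  ⇒ phys 0x2C4E5  [2 reads]
#1 VA=0x1A06B42 (r,kernel):
  L0 @0x29[13] → 0x30007  P=1,RW=1,US=1,PS=0
  L1 @0x30[6] → 0x31007  P=1,RW=1,US=1,PS=0
  ⇒ phys 0x31B42  [2 reads]
#2 VA=0x380DE5A (r,kernel):
  L0 @0x29[28] → 0x33007  P=1,RW=1,US=1,PS=0
  L1 @0x33[13] → 0x37007  P=1,RW=1,US=1,PS=0
  ⇒ phys 0x37E5A  [2 reads]
#3 VA=0x380DE5A (r,kernel):
  TLB hit vpn=0x380D → PA=0x37E5A

Entries read for #3: 0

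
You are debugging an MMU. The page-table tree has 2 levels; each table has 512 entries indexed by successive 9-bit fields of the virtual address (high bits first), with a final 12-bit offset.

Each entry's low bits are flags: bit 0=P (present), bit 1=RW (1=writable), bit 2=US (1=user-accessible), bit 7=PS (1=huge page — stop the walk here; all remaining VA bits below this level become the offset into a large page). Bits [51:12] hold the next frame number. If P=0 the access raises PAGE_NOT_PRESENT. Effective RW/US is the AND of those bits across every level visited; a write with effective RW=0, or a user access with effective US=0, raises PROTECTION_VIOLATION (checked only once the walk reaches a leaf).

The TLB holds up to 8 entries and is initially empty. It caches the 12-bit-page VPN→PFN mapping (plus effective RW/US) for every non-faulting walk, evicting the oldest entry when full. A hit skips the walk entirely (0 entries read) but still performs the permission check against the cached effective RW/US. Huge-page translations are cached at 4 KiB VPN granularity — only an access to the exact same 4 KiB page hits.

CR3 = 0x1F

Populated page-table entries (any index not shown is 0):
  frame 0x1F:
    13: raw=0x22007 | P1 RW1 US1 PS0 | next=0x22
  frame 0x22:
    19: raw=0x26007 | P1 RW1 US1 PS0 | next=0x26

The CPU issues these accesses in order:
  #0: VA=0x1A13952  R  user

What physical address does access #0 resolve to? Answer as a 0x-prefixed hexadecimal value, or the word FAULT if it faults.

Walk each access:
#0 VA=0x1A13952 (r,user):
  [0] read 0x1F idx=13: raw=0x22007 flags P=1 W=1 U=1 S=0
  [1] read 0x22 idx=19: raw=0x26007 flags P=1 W=1 U=1 S=0
  → PA=0x26952  (2 entries read)

Access #0 PA: 0x26952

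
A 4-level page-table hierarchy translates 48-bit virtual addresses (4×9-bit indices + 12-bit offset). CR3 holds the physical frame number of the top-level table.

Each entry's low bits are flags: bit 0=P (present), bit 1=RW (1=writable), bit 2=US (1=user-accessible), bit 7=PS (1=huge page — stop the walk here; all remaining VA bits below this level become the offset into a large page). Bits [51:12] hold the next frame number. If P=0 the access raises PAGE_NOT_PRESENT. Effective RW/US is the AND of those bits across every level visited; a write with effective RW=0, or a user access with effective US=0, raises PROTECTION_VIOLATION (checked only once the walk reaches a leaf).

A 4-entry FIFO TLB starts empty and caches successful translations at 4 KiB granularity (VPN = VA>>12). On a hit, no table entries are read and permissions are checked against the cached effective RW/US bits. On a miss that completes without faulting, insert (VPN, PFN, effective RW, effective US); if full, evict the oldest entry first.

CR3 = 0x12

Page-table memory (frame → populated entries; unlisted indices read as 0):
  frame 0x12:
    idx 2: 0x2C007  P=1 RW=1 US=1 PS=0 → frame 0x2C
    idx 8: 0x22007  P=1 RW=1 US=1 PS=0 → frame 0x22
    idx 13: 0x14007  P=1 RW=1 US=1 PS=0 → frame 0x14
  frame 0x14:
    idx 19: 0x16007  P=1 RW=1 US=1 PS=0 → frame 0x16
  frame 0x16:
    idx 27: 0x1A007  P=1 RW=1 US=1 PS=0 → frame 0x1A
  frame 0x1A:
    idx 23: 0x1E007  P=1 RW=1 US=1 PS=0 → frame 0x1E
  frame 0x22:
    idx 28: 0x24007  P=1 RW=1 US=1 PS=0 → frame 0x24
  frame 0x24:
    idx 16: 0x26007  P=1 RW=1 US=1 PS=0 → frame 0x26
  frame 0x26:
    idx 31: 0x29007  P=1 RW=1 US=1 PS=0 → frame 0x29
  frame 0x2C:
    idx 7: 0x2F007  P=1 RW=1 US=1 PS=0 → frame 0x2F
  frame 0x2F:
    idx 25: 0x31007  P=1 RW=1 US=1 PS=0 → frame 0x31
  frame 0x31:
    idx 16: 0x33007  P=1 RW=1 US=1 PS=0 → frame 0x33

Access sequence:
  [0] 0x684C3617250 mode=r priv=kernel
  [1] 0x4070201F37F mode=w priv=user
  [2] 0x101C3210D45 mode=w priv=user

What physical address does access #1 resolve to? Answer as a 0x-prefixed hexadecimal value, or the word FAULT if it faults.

Trace:
#0 VA=0x684C3617250 (r,kernel):
  L0 @0x12[13] → 0x14007  P=1,RW=1,US=1,PS=0
  L1 @0x14[19] → 0x16007  P=1,RW=1,US=1,PS=0
  L2 @0x16[27] → 0x1A007  P=1,RW=1,US=1,PS=0
  L3 @0x1A[23] → 0x1E007  P=1,RW=1,US=1,PS=0
  ✓ 0x1E250  — 4 lookups
#1 VA=0x4070201F37F (w,user):
  L0 @0x12[8] → 0x22007  P=1,RW=1,US=1,PS=0
  L1 @0x22[28] → 0x24007  P=1,RW=1,US=1,PS=0
  L2 @0x24[16] → 0x26007  P=1,RW=1,US=1,PS=0
  L3 @0x26[31] → 0x29007  P=1,RW=1,US=1,PS=0
  ✓ 0x2937F  — 4 lookups
#2 VA=0x101C3210D45 (w,user):
  L0 @0x12[2] → 0x2C007  P=1,RW=1,US=1,PS=0
  L1 @0x2C[7] → 0x2F007  P=1,RW=1,US=1,PS=0
  L2 @0x2F[25] → 0x31007  P=1,RW=1,US=1,PS=0
  L3 @0x31[16] → 0x33007  P=1,RW=1,US=1,PS=0
  ✓ 0x33D45  — 4 lookups

Access #1 PA: 0x2937F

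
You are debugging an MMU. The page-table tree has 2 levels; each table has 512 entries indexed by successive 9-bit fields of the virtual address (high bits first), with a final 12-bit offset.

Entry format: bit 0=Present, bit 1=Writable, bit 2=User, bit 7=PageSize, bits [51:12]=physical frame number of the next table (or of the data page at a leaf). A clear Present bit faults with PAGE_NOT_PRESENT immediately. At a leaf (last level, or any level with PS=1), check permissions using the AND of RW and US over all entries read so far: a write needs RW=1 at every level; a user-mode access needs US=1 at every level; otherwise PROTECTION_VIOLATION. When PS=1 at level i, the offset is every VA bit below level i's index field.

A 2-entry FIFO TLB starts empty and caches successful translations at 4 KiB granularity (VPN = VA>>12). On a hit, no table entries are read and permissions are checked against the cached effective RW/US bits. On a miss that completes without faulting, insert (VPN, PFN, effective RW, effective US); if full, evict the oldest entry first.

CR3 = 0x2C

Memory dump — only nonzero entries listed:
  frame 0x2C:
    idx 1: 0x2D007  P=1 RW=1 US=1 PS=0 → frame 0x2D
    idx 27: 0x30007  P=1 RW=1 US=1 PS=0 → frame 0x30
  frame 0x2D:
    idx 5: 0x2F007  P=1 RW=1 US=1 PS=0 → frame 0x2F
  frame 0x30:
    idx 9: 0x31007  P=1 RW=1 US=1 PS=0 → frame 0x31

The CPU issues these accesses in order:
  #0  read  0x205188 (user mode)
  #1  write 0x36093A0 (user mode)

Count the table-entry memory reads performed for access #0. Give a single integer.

Trace:
#0 VA=0x205188 (r,user):
  lvl0: tbl 0x2C, slot 1 ⇒ 0x2D007 (P1/RW1/US1/PS0)
  lvl1: tbl 0x2D, slot 5 ⇒ 0x2F007 (P1/RW1/US1/PS0)
  ⇒ phys 0x2F188  [2 reads]
#1 VA=0x36093A0 (w,user):
  lvl0: tbl 0x2C, slot 27 ⇒ 0x30007 (P1/RW1/US1/PS0)
  lvl1: tbl 0x30, slot 9 ⇒ 0x31007 (P1/RW1/US1/PS0)
  ⇒ phys 0x313A0  [2 reads]

Entries read for #0: 2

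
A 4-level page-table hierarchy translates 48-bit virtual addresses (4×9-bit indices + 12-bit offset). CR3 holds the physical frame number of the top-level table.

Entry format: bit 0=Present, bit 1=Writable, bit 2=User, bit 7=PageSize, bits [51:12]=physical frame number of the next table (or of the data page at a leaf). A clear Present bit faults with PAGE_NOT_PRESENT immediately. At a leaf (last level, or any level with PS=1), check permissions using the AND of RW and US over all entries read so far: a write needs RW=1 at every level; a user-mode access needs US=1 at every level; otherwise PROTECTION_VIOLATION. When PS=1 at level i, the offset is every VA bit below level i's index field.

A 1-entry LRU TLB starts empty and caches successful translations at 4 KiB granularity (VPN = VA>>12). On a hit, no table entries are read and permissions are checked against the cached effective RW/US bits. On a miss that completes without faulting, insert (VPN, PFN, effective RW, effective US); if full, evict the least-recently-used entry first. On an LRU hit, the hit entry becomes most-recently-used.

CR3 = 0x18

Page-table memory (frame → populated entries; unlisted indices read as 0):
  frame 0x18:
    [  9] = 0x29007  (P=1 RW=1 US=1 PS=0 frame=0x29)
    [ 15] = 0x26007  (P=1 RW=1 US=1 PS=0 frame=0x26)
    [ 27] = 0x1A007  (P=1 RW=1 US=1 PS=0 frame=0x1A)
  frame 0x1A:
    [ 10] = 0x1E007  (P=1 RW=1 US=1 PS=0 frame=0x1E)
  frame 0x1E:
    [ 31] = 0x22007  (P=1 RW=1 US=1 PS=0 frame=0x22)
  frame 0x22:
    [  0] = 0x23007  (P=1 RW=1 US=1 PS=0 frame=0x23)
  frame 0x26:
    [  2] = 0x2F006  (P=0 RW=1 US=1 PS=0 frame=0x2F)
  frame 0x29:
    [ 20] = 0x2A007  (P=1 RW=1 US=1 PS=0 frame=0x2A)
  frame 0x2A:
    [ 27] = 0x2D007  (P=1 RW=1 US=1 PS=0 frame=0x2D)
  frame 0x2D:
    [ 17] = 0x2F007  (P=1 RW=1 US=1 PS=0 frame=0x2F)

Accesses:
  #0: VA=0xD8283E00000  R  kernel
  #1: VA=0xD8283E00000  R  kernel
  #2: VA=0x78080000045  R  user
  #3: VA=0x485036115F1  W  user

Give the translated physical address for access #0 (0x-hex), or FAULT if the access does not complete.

Walk each access:
#0 VA=0xD8283E00000 (r,kernel):
  [0] read 0x18 idx=27: raw=0x1A007 flags P=1 W=1 U=1 S=0
  [1] read 0x1A idx=10: raw=0x1E007 flags P=1 W=1 U=1 S=0
  [2] read 0x1E idx=31: raw=0x22007 flags P=1 W=1 U=1 S=0
  [3] read 0x22 idx=0: raw=0x23007 flags P=1 W=1 U=1 S=0
  → PA=0x23000  (4 entries read)
#1 VA=0xD8283E00000 (r,kernel):
  TLB hit vpn=0xD8283E00 → PA=0x23000
#2 VA=0x78080000045 (r,user):
  [0] read 0x18 idx=15: raw=0x26007 flags P=1 W=1 U=1 S=0
  [1] read 0x26 idx=2: raw=0x2F006 flags P=0 W=1 U=1 S=0
  ✗ PAGE_NOT_PRESENT  [2 reads]
#3 VA=0x485036115F1 (w,user):
  [0] read 0x18 idx=9: raw=0x29007 flags P=1 W=1 U=1 S=0
  [1] read 0x29 idx=20: raw=0x2A007 flags P=1 W=1 U=1 S=0
  [2] read 0x2A idx=27: raw=0x2D007 flags P=1 W=1 U=1 S=0
  [3] read 0x2D idx=17: raw=0x2F007 flags P=1 W=1 U=1 S=0
  → PA=0x2F5F1  (4 entries read)

Access #0 PA: 0x23000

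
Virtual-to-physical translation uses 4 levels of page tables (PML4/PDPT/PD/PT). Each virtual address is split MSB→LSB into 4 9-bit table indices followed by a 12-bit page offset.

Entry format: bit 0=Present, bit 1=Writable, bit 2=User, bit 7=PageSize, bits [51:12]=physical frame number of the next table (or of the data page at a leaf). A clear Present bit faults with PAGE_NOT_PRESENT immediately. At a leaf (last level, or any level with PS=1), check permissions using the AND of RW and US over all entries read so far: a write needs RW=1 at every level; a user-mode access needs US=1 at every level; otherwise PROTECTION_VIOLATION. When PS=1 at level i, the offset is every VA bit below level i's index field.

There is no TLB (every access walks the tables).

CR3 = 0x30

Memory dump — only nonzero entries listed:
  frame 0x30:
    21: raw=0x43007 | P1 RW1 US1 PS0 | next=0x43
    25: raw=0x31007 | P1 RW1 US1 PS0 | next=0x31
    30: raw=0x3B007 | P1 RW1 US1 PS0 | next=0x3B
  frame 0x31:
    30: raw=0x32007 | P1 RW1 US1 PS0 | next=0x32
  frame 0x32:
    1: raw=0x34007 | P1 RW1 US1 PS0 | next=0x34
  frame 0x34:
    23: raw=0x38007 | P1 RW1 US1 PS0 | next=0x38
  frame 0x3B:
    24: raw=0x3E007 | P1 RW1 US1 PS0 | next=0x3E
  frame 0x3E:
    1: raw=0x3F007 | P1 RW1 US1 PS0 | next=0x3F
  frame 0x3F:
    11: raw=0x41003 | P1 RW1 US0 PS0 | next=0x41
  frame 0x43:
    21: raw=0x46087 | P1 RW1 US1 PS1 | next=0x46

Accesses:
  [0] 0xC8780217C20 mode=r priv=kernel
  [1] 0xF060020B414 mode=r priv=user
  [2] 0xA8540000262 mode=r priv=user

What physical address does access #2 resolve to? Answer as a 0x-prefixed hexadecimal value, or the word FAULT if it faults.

Walk each access:
#0 VA=0xC8780217C20 (r,kernel):
  L0 @0x30[25] → 0x31007  P=1,RW=1,US=1,PS=0
  L1 @0x31[30] → 0x32007  P=1,RW=1,US=1,PS=0
  L2 @0x32[1] → 0x34007  P=1,RW=1,US=1,PS=0
  L3 @0x34[23] → 0x38007  P=1,RW=1,US=1,PS=0
  ⇒ phys 0x38C20  [4 reads]
#1 VA=0xF060020B414 (r,user):
  L0 @0x30[30] → 0x3B007  P=1,RW=1,US=1,PS=0
  L1 @0x3B[24] → 0x3E007  P=1,RW=1,US=1,PS=0
  L2 @0x3E[1] → 0x3F007  P=1,RW=1,US=1,PS=0
  L3 @0x3F[11] → 0x41003  P=1,RW=1,US=0,PS=0
  ✗ PROTECTION_VIOLATION  [4 reads]
#2 VA=0xA8540000262 (r,user):
  L0 @0x30[21] → 0x43007  P=1,RW=1,US=1,PS=0
  L1 @0x43[21] → 0x46087  P=1,RW=1,US=1,PS=1
  ⇒ phys 0x46262 (huge @L1)  [2 reads]

Access #2 PA: 0x46262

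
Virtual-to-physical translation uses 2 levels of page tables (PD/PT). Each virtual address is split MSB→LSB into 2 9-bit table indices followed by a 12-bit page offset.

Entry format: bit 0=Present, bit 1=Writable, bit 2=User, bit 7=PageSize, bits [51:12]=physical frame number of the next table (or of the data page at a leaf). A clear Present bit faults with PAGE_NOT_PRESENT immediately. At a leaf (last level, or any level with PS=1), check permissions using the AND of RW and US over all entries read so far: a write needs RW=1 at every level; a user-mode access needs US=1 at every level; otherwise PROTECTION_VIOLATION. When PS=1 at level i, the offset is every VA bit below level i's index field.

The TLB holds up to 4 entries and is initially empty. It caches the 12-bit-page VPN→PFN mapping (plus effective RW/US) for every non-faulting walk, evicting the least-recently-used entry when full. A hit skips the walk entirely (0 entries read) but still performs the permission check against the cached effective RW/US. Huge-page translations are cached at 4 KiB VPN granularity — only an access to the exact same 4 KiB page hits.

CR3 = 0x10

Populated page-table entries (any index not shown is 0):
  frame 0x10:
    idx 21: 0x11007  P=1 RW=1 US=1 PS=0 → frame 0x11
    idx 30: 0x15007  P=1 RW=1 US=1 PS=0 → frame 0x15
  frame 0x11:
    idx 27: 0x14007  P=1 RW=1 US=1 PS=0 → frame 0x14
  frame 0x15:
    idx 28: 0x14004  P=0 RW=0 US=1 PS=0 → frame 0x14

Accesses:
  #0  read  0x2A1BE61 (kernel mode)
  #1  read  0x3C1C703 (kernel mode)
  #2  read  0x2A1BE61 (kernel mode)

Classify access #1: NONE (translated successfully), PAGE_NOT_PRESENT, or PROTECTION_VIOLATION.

Trace:
#0 VA=0x2A1BE61 (r,kernel):
  L0 @0x10[21] → 0x11007  P=1,RW=1,US=1,PS=0
  L1 @0x11[27] → 0x14007  P=1,RW=1,US=1,PS=0
  → PA=0x14E61  (2 entries read)
#1 VA=0x3C1C703 (r,kernel):
  L0 @0x10[30] → 0x15007  P=1,RW=1,US=1,PS=0
  L1 @0x15[28] → 0x14004  P=0,RW=0,US=1,PS=0
  → PAGE_NOT_PRESENT  (2 entries read)
#2 VA=0x2A1BE61 (r,kernel):
  TLB hit vpn=0x2A1B → PA=0x14E61

Access #1 fault: PAGE_NOT_PRESENT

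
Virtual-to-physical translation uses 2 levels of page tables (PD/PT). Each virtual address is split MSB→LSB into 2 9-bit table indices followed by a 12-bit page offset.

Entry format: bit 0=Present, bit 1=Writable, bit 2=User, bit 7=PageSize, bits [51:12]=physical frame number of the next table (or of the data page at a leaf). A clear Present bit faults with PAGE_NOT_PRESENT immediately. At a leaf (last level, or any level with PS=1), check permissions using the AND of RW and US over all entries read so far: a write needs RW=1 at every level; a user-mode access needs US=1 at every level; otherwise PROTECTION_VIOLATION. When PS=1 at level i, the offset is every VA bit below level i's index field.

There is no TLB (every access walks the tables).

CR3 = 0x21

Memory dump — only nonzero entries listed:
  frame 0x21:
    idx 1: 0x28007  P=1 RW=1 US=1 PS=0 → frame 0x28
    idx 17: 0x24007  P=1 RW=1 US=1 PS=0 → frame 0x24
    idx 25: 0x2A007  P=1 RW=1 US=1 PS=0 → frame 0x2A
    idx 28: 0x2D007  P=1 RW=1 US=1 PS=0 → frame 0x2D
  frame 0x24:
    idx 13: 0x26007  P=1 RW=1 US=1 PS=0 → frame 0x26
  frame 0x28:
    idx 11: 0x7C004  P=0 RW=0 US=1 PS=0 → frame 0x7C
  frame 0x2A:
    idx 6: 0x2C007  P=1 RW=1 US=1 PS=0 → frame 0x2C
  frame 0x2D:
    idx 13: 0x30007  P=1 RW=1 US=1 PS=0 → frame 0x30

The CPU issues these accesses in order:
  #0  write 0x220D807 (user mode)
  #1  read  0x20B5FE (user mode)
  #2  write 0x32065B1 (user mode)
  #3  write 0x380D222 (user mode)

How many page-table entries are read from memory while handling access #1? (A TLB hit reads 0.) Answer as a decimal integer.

Trace:
#0 VA=0x220D807 (w,user):
  L0 @0x21[17] → 0x24007  P=1,RW=1,US=1,PS=0
  L1 @0x24[13] → 0x26007  P=1,RW=1,US=1,PS=0
  ✓ 0x26807  — 2 lookups
#1 VA=0x20B5FE (r,user):
  L0 @0x21[1] → 0x28007  P=1,RW=1,US=1,PS=0
  L1 @0x28[11] → 0x7C004  P=0,RW=0,US=1,PS=0
  ✗ PAGE_NOT_PRESENT  [2 reads]
#2 VA=0x32065B1 (w,user):
  L0 @0x21[25] → 0x2A007  P=1,RW=1,US=1,PS=0
  L1 @0x2A[6] → 0x2C007  P=1,RW=1,US=1,PS=0
  ✓ 0x2C5B1  — 2 lookups
#3 VA=0x380D222 (w,user):
  L0 @0x21[28] → 0x2D007  P=1,RW=1,US=1,PS=0
  L1 @0x2D[13] → 0x30007  P=1,RW=1,US=1,PS=0
  ✓ 0x30222  — 2 lookups

Entries read for #1: 2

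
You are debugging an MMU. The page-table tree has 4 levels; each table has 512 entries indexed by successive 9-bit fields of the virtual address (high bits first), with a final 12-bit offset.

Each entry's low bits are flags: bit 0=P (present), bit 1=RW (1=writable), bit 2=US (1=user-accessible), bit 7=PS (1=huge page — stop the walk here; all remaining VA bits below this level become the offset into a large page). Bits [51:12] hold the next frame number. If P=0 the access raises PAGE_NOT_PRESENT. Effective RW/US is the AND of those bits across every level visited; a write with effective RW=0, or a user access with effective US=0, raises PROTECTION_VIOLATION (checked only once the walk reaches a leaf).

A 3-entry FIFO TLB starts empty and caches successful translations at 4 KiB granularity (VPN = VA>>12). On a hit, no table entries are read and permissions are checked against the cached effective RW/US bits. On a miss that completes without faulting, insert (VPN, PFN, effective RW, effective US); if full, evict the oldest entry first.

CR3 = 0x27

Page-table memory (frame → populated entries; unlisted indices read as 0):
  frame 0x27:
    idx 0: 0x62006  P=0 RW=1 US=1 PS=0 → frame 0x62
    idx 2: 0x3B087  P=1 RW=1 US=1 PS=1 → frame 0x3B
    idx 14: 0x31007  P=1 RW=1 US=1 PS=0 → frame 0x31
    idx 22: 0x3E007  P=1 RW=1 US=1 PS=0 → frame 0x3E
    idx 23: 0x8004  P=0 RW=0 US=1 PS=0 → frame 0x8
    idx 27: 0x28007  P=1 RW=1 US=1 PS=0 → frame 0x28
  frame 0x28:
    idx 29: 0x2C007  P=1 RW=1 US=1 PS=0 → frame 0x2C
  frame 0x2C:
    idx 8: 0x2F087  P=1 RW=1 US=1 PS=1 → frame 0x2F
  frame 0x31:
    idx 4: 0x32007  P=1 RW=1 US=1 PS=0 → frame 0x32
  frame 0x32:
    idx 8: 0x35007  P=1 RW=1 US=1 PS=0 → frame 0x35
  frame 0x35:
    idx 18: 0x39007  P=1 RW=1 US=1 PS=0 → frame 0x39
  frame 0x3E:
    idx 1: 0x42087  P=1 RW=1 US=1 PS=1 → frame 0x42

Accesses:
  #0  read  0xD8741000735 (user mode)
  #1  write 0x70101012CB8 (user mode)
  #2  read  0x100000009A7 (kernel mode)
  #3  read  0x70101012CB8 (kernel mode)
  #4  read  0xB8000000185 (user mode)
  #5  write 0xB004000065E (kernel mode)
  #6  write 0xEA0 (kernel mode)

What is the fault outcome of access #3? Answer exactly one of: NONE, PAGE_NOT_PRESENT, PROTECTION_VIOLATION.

Per-access translation:
#0 VA=0xD8741000735 (r,user):
  L0: frame=0x27 idx=27 entry=0x28007 [P=1 RW=1 US=1 PS=0]
  L1: frame=0x28 idx=29 entry=0x2C007 [P=1 RW=1 US=1 PS=0]
  L2: frame=0x2C idx=8 entry=0x2F087 [P=1 RW=1 US=1 PS=1]
  ⇒ phys 0x2F735 (huge @L2)  [3 reads]
#1 VA=0x70101012CB8 (w,user):
  L0: frame=0x27 idx=14 entry=0x31007 [P=1 RW=1 US=1 PS=0]
  L1: frame=0x31 idx=4 entry=0x32007 [P=1 RW=1 US=1 PS=0]
  L2: frame=0x32 idx=8 entry=0x35007 [P=1 RW=1 US=1 PS=0]
  L3: frame=0x35 idx=18 entry=0x39007 [P=1 RW=1 US=1 PS=0]
  ⇒ phys 0x39CB8  [4 reads]
#2 VA=0x100000009A7 (r,kernel):
  L0: frame=0x27 idx=2 entry=0x3B087 [P=1 RW=1 US=1 PS=1]
  ⇒ phys 0x3B9A7 (huge @L0)  [1 reads]
#3 VA=0x70101012CB8 (r,kernel):
  TLB hit vpn=0x70101012 → PA=0x39CB8
#4 VA=0xB8000000185 (r,user):
  L0: frame=0x27 idx=23 entry=0x8004 [P=0 RW=0 US=1 PS=0]
  → PAGE_NOT_PRESENT  (1 entries read)
#5 VA=0xB004000065E (w,kernel):
  L0: frame=0x27 idx=22 entry=0x3E007 [P=1 RW=1 US=1 PS=0]
  L1: frame=0x3E idx=1 entry=0x42087 [P=1 RW=1 US=1 PS=1]
  ⇒ phys 0x4265E (huge @L1)  [2 reads]
#6 VA=0xEA0 (w,kernel):
  L0: frame=0x27 idx=0 entry=0x62006 [P=0 RW=1 US=1 PS=0]
  → PAGE_NOT_PRESENT  (1 entries read)

Access #3 fault: NONE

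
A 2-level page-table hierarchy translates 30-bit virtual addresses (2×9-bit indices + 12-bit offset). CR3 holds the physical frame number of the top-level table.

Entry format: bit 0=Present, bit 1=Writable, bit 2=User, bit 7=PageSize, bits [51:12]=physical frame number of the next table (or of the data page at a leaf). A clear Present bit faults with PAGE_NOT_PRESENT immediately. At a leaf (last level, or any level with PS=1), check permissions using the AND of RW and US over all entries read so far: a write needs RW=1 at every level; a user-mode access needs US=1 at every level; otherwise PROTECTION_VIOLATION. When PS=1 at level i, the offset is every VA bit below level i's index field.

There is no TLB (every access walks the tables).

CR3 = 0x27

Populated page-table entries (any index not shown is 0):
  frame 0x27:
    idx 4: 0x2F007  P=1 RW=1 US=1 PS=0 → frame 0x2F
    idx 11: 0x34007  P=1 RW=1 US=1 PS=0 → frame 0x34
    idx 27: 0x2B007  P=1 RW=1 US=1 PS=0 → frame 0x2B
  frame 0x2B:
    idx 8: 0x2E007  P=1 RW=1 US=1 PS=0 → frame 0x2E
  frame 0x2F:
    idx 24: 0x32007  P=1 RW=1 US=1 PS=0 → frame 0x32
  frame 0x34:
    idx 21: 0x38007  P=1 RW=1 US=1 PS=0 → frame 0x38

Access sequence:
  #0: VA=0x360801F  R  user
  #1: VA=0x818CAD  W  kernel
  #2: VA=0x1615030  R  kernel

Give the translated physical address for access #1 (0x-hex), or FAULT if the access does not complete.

Trace:
#0 VA=0x360801F (r,user):
  L0 @0x27[27] → 0x2B007  P=1,RW=1,US=1,PS=0
  L1 @0x2B[8] → 0x2E007  P=1,RW=1,US=1,PS=0
  ⇒ phys 0x2E01F  [2 reads]
#1 VA=0x818CAD (w,kernel):
  L0 @0x27[4] → 0x2F007  P=1,RW=1,US=1,PS=0
  L1 @0x2F[24] → 0x32007  P=1,RW=1,US=1,PS=0
  ⇒ phys 0x32CAD  [2 reads]
#2 VA=0x1615030 (r,kernel):
  L0 @0x27[11] → 0x34007  P=1,RW=1,US=1,PS=0
  L1 @0x34[21] → 0x38007  P=1,RW=1,US=1,PS=0
  ⇒ phys 0x38030  [2 reads]

Access #1 PA: 0x32CAD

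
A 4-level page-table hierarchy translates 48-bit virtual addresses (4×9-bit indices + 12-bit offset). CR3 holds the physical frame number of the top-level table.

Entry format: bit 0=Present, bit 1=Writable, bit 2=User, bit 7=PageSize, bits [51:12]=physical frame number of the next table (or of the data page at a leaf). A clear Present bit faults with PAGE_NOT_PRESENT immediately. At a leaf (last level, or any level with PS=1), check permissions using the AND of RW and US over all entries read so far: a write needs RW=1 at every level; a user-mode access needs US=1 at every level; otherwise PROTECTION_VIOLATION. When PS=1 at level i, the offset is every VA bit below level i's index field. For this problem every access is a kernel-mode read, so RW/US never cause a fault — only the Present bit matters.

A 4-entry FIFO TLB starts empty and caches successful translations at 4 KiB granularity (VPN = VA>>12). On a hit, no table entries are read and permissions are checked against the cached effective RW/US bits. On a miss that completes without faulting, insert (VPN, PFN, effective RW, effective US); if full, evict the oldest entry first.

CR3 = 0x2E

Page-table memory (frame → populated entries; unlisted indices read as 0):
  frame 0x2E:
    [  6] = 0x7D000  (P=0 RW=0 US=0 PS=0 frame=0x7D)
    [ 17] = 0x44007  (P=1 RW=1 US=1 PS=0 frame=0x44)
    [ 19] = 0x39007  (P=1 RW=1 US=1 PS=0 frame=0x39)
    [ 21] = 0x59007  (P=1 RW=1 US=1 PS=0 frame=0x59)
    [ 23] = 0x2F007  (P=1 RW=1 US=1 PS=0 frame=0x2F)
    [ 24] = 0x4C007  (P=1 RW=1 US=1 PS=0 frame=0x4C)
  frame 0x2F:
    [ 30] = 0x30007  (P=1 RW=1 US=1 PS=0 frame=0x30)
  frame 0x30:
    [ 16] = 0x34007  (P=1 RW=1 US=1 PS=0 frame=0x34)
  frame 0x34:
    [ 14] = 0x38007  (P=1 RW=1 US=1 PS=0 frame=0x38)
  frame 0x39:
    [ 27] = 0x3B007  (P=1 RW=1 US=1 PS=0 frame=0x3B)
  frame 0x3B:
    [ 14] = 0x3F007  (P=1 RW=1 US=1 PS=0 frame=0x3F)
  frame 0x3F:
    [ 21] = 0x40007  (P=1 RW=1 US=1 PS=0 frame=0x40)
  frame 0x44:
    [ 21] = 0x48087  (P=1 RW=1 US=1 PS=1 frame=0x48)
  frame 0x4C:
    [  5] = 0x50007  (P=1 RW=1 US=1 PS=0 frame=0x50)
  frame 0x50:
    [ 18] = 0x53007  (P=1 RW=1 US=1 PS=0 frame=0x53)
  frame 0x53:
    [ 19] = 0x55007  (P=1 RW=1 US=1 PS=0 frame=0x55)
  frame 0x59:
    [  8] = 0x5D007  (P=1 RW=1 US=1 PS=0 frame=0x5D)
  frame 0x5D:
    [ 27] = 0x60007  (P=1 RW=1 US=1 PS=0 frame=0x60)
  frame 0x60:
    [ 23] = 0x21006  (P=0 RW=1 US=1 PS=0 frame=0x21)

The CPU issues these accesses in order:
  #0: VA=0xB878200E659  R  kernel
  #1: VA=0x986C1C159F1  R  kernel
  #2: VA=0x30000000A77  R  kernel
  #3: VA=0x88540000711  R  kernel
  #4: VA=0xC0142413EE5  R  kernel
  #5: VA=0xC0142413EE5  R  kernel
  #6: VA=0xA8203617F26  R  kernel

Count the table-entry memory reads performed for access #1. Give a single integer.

Per-access translation:
#0 VA=0xB878200E659 (r,kernel):
  L0: frame=0x2E idx=23 entry=0x2F007 [P=1 RW=1 US=1 PS=0]
  L1: frame=0x2F idx=30 entry=0x30007 [P=1 RW=1 US=1 PS=0]
  L2: frame=0x30 idx=16 entry=0x34007 [P=1 RW=1 US=1 PS=0]
  L3: frame=0x34 idx=14 entry=0x38007 [P=1 RW=1 US=1 PS=0]
  ✓ 0x38659  — 4 lookups
#1 VA=0x986C1C159F1 (r,kernel):
  L0: frame=0x2E idx=19 entry=0x39007 [P=1 RW=1 US=1 PS=0]
  L1: frame=0x39 idx=27 entry=0x3B007 [P=1 RW=1 US=1 PS=0]
  L2: frame=0x3B idx=14 entry=0x3F007 [P=1 RW=1 US=1 PS=0]
  L3: frame=0x3F idx=21 entry=0x40007 [P=1 RW=1 US=1 PS=0]
  ✓ 0x409F1  — 4 lookups
#2 VA=0x30000000A77 (r,kernel):
  L0: frame=0x2E idx=6 entry=0x7D000 [P=0 RW=0 US=0 PS=0]
  → PAGE_NOT_PRESENT  (1 entries read)
#3 VA=0x88540000711 (r,kernel):
  L0: frame=0x2E idx=17 entry=0x44007 [P=1 RW=1 US=1 PS=0]
  L1: frame=0x44 idx=21 entry=0x48087 [P=1 RW=1 US=1 PS=1]
  ✓ 0x48711 (huge @L1)  — 2 lookups
#4 VA=0xC0142413EE5 (r,kernel):
  L0: frame=0x2E idx=24 entry=0x4C007 [P=1 RW=1 US=1 PS=0]
  L1: frame=0x4C idx=5 entry=0x50007 [P=1 RW=1 US=1 PS=0]
  L2: frame=0x50 idx=18 entry=0x53007 [P=1 RW=1 US=1 PS=0]
  L3: frame=0x53 idx=19 entry=0x55007 [P=1 RW=1 US=1 PS=0]
  ✓ 0x55EE5  — 4 lookups
#5 VA=0xC0142413EE5 (r,kernel):
  TLB hit vpn=0xC0142413 → PA=0x55EE5
#6 VA=0xA8203617F26 (r,kernel):
  L0: frame=0x2E idx=21 entry=0x59007 [P=1 RW=1 US=1 PS=0]
  L1: frame=0x59 idx=8 entry=0x5D007 [P=1 RW=1 US=1 PS=0]
  L2: frame=0x5D idx=27 entry=0x60007 [P=1 RW=1 US=1 PS=0]
  L3: frame=0x60 idx=23 entry=0x21006 [P=0 RW=1 US=1 PS=0]
  → PAGE_NOT_PRESENT  (4 entries read)

Entries read for #1: 4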